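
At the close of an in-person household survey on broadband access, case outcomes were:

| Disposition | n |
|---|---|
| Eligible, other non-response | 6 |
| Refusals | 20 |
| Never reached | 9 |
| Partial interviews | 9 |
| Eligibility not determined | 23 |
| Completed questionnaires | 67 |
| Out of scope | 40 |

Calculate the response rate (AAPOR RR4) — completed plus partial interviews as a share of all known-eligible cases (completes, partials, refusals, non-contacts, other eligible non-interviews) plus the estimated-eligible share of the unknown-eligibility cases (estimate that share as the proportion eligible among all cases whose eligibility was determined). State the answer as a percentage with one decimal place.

Top = 67 + 9 = 76
Eligible (known) = 67 + 9 + 20 + 9 + 6 = 111
e = 111 / (111 + 40) = 111 / 151 = 0.7351
Eligible share of unknowns = 0.7351 × 23 = 16.91
Denominator = 111 + 16.91 = 127.91
RR4 = 76 / 127.91 = 0.5942

59.4%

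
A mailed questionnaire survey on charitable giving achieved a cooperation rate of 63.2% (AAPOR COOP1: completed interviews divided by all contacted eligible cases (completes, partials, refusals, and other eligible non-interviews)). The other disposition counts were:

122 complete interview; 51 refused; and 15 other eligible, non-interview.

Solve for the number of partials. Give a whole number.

COOP1 = 122 / D = 0.632
D = 122 / 0.632 = 193.0
Other denominator terms total 188
partials = 193.0 − 188 ≈ 5

5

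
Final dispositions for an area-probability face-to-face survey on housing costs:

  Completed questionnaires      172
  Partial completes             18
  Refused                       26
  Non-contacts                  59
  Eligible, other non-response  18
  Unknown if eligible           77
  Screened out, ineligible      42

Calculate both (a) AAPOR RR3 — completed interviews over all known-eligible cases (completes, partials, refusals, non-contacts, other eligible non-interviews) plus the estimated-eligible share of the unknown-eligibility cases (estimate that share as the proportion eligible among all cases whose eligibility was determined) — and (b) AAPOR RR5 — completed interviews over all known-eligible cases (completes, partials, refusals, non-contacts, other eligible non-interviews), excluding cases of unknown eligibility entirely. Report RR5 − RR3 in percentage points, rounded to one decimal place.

11.0

Top → 172
Eligible (known) → 172 + 18 + 26 + 59 + 18 = 293
e = 293 / (293 + 42) = 293 / 335 = 0.8746
e × U → 0.8746 × 77 = 67.34
Base → 293 + 67.34 = 360.34
RR3 = 172 / 360.34 = 0.4773
Base → 172 + 18 + 26 + 59 + 18 = 293
RR5 = 172 / 293 = 0.5870
Difference = 58.70 − 47.73 = 10.97 percentage points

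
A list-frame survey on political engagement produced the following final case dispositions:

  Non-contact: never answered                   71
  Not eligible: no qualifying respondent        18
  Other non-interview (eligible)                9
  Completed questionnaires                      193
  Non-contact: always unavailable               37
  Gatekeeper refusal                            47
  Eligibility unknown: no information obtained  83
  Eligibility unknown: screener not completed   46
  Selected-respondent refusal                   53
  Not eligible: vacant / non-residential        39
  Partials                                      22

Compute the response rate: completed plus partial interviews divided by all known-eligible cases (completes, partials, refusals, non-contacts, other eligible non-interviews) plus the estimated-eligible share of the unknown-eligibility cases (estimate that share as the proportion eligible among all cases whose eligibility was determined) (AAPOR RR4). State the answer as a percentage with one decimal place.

Refusals = 47 + 53 = 100
Never reached = 71 + 37 = 108
Undetermined eligibility = 46 + 83 = 129
Ineligible = 18 + 39 = 57
Num: 193 + 22 = 215
Determined eligible: 193 + 22 + 100 + 108 + 9 = 432
e = 432 / (432 + 57) = 432 / 489 = 0.8834
Estimated eligible among unknowns: 0.8834 × 129 = 113.96
Denominator: 432 + 113.96 = 545.96
RR4 = 215 / 545.96 = 0.3938

39.4%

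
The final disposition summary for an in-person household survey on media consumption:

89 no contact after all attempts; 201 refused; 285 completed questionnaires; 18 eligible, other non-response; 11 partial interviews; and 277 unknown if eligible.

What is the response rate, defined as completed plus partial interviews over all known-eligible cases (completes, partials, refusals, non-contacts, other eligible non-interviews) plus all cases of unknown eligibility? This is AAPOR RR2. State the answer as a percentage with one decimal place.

33.6%

Top = 285 + 11 = 296
Base = 285 + 11 + 201 + 89 + 18 + 277 = 881
RR2 = 296 / 881 = 0.3360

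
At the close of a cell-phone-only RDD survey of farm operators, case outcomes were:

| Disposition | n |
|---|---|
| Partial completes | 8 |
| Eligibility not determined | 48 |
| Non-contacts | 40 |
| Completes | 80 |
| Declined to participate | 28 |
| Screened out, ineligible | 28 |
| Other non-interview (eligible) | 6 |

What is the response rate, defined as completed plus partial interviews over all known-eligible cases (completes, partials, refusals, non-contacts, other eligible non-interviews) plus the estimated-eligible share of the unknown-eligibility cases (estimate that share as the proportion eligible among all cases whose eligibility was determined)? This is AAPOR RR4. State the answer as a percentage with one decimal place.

43.4%

Top = 80 + 8 = 88
Determined eligible = 80 + 8 + 28 + 40 + 6 = 162
e = 162 / (162 + 28) = 162 / 190 = 0.8526
e × U = 0.8526 × 48 = 40.92
Base = 162 + 40.92 = 202.92
RR4 = 88 / 202.92 = 0.4337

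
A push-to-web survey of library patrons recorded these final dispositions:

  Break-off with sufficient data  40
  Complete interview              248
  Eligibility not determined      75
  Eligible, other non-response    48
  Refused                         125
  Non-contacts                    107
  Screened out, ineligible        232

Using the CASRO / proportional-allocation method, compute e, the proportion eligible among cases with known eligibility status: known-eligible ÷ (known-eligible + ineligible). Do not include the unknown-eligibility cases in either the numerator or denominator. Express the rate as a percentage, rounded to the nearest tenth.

71.0%

Determined eligible = 248 + 40 + 125 + 107 + 48 = 568
e = 568 / (568 + 232) = 568 / 800 = 0.7100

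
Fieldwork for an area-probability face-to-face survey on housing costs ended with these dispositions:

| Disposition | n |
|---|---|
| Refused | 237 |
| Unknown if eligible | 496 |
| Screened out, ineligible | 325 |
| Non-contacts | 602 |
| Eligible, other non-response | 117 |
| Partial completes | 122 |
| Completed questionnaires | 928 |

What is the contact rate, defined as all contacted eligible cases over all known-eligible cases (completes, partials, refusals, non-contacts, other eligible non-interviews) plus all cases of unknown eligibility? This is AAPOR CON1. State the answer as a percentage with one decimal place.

Top: 928 + 122 + 237 + 117 = 1404
Base: 928 + 122 + 237 + 602 + 117 + 496 = 2502
CON1 = 1404 / 2502 = 0.5612

56.1%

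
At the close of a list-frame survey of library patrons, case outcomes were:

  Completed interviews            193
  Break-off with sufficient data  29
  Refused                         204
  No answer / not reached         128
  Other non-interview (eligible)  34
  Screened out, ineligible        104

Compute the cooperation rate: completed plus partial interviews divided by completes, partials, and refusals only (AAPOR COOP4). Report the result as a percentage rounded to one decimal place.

Top = 193 + 29 = 222
Denominator = 193 + 29 + 204 = 426
COOP4 = 222 / 426 = 0.5211

52.1%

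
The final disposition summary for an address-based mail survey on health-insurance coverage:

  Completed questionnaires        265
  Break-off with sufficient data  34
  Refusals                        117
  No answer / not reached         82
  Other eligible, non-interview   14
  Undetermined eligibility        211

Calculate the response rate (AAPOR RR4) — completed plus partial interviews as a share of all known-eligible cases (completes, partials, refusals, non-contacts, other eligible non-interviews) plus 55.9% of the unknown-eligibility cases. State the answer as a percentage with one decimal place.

Numerator = 265 + 34 = 299
Known eligible = 265 + 34 + 117 + 82 + 14 = 512
Estimated eligible among unknowns = 0.5590 × 211 = 117.95
Base = 512 + 117.95 = 629.95
RR4 = 299 / 629.95 = 0.4746

47.5%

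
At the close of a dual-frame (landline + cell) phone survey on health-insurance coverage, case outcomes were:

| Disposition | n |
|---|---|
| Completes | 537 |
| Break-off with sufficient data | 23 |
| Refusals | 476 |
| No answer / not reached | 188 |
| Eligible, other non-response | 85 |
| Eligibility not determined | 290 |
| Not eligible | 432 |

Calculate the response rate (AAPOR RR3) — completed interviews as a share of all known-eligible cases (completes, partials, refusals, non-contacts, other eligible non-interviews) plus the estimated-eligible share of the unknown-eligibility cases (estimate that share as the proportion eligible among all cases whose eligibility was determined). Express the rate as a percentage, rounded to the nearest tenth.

Numerator → 537
Determined eligible → 537 + 23 + 476 + 188 + 85 = 1309
e = 1309 / (1309 + 432) = 1309 / 1741 = 0.7519
Eligible share of unknowns → 0.7519 × 290 = 218.05
Base → 1309 + 218.05 = 1527.05
RR3 = 537 / 1527.05 = 0.3517

35.2%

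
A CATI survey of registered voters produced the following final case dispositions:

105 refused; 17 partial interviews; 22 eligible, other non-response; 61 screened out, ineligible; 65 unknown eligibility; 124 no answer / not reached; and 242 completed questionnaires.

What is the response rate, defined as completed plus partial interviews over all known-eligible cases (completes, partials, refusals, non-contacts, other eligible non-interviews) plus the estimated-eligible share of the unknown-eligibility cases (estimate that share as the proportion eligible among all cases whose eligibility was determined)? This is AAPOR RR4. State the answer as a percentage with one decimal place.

Numerator → 242 + 17 = 259
Known eligible → 242 + 17 + 105 + 124 + 22 = 510
e = 510 / (510 + 61) = 510 / 571 = 0.8932
Eligible share of unknowns → 0.8932 × 65 = 58.06
Denom → 510 + 58.06 = 568.06
RR4 = 259 / 568.06 = 0.4559

45.6%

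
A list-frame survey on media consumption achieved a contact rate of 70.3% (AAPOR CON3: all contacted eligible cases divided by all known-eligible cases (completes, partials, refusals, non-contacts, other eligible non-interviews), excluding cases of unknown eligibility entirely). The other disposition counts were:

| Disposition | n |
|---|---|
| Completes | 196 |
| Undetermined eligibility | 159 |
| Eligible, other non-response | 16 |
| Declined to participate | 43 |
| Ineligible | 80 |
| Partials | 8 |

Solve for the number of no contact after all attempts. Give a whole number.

111

Top: 196 + 8 + 43 + 16 = 263
CON3 = 263 / D = 0.703
D = 263 / 0.703 = 374.1
Remaining denominator categories sum to 263
no contact after all attempts = 374.1 − 263 ≈ 111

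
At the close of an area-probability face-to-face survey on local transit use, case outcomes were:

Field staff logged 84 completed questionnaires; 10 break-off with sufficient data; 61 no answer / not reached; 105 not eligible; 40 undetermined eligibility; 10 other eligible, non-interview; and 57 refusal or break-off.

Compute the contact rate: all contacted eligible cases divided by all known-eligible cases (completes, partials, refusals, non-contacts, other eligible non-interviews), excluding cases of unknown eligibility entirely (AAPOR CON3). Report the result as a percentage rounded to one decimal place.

72.5%

Top → 84 + 10 + 57 + 10 = 161
Denom → 84 + 10 + 57 + 61 + 10 = 222
CON3 = 161 / 222 = 0.7252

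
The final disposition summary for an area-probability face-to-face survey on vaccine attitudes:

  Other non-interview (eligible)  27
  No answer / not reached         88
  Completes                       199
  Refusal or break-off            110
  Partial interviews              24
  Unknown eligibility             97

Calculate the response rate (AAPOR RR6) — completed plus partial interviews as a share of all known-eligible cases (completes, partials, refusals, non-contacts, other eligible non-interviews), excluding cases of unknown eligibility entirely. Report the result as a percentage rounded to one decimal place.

Numerator: 199 + 24 = 223
Base: 199 + 24 + 110 + 88 + 27 = 448
RR6 = 223 / 448 = 0.4978

49.8%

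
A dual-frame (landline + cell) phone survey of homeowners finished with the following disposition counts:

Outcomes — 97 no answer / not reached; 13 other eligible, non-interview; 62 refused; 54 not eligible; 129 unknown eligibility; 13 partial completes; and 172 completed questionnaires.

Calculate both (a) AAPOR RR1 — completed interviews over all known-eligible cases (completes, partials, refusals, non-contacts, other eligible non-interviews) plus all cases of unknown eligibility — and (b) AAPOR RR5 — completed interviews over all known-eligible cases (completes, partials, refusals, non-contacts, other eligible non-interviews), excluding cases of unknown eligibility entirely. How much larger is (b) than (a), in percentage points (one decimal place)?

Top → 172
Base → 172 + 13 + 62 + 97 + 13 + 129 = 486
RR1 = 172 / 486 = 0.3539
Base → 172 + 13 + 62 + 97 + 13 = 357
RR5 = 172 / 357 = 0.4818
Difference = 48.18 − 35.39 = 12.79 percentage points

12.8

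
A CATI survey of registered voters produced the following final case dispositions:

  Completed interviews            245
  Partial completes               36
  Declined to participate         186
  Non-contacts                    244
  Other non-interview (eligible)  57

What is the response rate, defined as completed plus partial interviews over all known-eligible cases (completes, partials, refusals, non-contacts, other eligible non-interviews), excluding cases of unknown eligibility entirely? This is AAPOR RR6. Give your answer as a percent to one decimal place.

Numerator: 245 + 36 = 281
Base: 245 + 36 + 186 + 244 + 57 = 768
RR6 = 281 / 768 = 0.3659

36.6%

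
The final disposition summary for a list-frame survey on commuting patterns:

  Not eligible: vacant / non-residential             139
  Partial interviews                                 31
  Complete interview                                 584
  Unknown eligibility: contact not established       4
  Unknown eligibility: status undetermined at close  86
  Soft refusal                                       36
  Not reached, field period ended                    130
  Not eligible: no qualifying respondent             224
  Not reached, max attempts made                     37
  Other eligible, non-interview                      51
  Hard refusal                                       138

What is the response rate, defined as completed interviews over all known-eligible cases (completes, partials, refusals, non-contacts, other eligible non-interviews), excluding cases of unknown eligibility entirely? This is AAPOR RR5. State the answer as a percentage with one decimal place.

58.0%

Refused = 138 + 36 = 174
No contact after all attempts = 130 + 37 = 167
Unknown if eligible = 4 + 86 = 90
Out of scope = 224 + 139 = 363
Top: 584
Base: 584 + 31 + 174 + 167 + 51 = 1007
RR5 = 584 / 1007 = 0.5799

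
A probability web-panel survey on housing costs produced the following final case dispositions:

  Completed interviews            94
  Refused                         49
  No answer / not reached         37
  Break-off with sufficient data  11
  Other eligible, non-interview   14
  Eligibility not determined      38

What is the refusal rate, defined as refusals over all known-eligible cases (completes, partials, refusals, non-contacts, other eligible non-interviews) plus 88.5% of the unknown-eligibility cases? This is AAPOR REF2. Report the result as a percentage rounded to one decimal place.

Num = 49
Known eligible = 94 + 11 + 49 + 37 + 14 = 205
Estimated eligible among unknowns = 0.8850 × 38 = 33.63
Denominator = 205 + 33.63 = 238.63
REF2 = 49 / 238.63 = 0.2053

20.5%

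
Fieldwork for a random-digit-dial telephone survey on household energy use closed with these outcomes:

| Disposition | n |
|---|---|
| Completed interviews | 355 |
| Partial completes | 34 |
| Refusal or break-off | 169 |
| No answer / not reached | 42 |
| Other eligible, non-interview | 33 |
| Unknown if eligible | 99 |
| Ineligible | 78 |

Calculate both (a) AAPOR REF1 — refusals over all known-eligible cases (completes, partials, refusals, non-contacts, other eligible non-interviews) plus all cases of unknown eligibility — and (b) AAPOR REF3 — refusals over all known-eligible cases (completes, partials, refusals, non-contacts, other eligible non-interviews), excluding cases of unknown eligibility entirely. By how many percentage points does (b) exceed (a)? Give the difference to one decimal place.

3.6

Top → 169
Denom → 355 + 34 + 169 + 42 + 33 + 99 = 732
REF1 = 169 / 732 = 0.2309
Denom → 355 + 34 + 169 + 42 + 33 = 633
REF3 = 169 / 633 = 0.2670
Difference = 26.70 − 23.09 = 3.61 percentage points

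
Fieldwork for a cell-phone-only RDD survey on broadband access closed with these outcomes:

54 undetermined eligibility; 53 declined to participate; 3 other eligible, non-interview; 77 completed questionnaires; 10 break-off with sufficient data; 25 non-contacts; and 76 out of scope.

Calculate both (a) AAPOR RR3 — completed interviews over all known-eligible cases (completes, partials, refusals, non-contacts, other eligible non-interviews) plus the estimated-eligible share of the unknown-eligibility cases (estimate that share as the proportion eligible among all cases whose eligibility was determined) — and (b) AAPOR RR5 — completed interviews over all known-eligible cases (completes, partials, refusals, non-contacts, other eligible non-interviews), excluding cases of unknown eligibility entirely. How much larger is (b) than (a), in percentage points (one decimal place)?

Top: 77
Determined eligible: 77 + 10 + 53 + 25 + 3 = 168
e = 168 / (168 + 76) = 168 / 244 = 0.6885
Estimated eligible among unknowns: 0.6885 × 54 = 37.18
Denominator: 168 + 37.18 = 205.18
RR3 = 77 / 205.18 = 0.3753
Denominator: 77 + 10 + 53 + 25 + 3 = 168
RR5 = 77 / 168 = 0.4583
Difference = 45.83 − 37.53 = 8.30 percentage points

8.3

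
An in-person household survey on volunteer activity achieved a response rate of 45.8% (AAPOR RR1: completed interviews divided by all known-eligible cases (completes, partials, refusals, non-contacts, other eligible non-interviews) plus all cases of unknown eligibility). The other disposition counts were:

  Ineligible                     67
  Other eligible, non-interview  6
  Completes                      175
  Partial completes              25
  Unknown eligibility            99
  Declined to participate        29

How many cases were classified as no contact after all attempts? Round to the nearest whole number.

48

RR1 = 175 / D = 0.458
D = 175 / 0.458 = 382.1
Other denominator terms total 334
no contact after all attempts = 382.1 − 334 ≈ 48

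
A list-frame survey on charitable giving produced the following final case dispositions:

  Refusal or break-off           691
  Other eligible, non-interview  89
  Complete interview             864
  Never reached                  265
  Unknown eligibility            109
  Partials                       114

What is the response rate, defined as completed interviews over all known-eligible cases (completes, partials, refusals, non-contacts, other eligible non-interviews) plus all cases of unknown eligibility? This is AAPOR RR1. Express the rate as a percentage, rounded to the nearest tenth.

Num = 864
Denominator = 864 + 114 + 691 + 265 + 89 + 109 = 2132
RR1 = 864 / 2132 = 0.4053

40.5%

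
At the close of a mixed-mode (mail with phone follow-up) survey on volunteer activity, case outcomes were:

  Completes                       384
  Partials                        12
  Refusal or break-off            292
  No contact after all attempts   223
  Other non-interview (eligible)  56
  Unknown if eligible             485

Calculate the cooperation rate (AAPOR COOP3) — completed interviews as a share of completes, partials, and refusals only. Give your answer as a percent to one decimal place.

55.8%

Top → 384
Denom → 384 + 12 + 292 = 688
COOP3 = 384 / 688 = 0.5581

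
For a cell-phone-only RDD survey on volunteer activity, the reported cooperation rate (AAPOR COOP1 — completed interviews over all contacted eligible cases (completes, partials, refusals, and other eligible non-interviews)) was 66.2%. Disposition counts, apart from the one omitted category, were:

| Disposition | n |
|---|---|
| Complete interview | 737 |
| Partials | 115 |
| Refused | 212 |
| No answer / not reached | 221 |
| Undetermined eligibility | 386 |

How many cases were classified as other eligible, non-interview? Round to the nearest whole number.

49

COOP1 = 737 / D = 0.662
D = 737 / 0.662 = 1113.3
Remaining denominator categories sum to 1064
other eligible, non-interview = 1113.3 − 1064 ≈ 49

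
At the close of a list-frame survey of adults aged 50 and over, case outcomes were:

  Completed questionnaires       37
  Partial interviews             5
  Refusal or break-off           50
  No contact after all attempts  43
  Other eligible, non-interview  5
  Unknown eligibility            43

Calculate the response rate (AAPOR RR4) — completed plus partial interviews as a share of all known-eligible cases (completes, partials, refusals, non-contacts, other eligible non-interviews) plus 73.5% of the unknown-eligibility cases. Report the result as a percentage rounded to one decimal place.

Numerator = 37 + 5 = 42
Known eligible = 37 + 5 + 50 + 43 + 5 = 140
e × U = 0.7350 × 43 = 31.61
Denominator = 140 + 31.61 = 171.61
RR4 = 42 / 171.61 = 0.2447

24.5%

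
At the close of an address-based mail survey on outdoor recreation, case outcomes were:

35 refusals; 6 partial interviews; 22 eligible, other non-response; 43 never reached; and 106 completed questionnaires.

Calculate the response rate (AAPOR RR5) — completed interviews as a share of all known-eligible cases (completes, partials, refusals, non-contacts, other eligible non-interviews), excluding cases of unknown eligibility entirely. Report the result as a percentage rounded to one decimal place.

Num → 106
Denom → 106 + 6 + 35 + 43 + 22 = 212
RR5 = 106 / 212 = 0.5000

50.0%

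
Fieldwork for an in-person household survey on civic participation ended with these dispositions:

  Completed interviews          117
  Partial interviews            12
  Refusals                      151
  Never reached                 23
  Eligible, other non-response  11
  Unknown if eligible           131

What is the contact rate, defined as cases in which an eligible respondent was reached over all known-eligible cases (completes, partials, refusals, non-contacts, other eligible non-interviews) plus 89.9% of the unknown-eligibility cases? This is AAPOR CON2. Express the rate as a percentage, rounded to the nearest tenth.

67.4%

Num → 117 + 12 + 151 + 11 = 291
Eligible (known) → 117 + 12 + 151 + 23 + 11 = 314
Eligible share of unknowns → 0.8990 × 131 = 117.77
Denominator → 314 + 117.77 = 431.77
CON2 = 291 / 431.77 = 0.6740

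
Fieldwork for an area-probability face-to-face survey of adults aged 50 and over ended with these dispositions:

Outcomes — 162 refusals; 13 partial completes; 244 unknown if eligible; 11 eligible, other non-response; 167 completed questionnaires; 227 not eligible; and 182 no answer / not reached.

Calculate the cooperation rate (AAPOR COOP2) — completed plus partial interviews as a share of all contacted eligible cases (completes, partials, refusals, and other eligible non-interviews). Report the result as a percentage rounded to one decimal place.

51.0%

Num = 167 + 13 = 180
Base = 167 + 13 + 162 + 11 = 353
COOP2 = 180 / 353 = 0.5099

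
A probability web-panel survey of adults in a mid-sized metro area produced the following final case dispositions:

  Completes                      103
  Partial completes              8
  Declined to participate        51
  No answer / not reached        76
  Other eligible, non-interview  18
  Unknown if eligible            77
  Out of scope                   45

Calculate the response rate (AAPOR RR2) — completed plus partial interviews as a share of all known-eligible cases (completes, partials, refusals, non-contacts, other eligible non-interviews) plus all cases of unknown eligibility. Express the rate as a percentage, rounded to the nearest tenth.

33.3%

Num: 103 + 8 = 111
Base: 103 + 8 + 51 + 76 + 18 + 77 = 333
RR2 = 111 / 333 = 0.3333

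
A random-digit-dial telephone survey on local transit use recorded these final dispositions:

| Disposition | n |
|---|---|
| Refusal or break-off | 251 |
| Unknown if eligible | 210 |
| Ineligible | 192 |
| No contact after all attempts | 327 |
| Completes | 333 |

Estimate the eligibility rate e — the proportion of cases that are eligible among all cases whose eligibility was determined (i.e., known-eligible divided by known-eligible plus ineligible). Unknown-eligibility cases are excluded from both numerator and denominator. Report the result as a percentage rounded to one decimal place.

82.6%

Known eligible → 333 + 251 + 327 = 911
e = 911 / (911 + 192) = 911 / 1103 = 0.8259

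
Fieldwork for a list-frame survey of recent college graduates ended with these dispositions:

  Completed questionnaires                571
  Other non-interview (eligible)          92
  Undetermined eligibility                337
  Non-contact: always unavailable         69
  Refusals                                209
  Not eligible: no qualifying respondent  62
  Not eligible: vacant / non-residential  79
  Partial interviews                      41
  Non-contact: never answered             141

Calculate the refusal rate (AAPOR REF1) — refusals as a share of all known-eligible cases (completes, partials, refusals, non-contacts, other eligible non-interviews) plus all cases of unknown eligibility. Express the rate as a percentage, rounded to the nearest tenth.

No contact after all attempts = 141 + 69 = 210
Screened out, ineligible = 62 + 79 = 141
Num → 209
Denominator → 571 + 41 + 209 + 210 + 92 + 337 = 1460
REF1 = 209 / 1460 = 0.1432

14.3%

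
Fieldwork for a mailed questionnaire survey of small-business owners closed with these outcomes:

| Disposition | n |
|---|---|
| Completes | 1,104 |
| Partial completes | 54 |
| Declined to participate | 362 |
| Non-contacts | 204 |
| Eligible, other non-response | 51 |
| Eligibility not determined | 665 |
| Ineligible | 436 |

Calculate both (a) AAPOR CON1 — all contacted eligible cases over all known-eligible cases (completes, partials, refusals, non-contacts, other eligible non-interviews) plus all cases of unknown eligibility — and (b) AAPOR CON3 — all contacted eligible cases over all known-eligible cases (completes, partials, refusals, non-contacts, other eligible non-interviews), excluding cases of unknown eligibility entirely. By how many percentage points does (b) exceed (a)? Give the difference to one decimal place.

24.1

Top = 1104 + 54 + 362 + 51 = 1571
Denominator = 1104 + 54 + 362 + 204 + 51 + 665 = 2440
CON1 = 1571 / 2440 = 0.6439
Denominator = 1104 + 54 + 362 + 204 + 51 = 1775
CON3 = 1571 / 1775 = 0.8851
Difference = 88.51 − 64.39 = 24.12 percentage points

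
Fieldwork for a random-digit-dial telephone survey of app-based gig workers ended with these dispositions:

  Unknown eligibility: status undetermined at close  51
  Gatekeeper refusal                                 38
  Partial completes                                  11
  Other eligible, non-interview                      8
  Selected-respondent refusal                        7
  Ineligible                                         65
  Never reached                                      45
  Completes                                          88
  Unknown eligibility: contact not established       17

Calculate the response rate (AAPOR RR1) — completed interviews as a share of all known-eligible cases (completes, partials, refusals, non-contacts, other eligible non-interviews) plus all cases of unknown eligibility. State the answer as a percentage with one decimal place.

Refusal or break-off = 38 + 7 = 45
Undetermined eligibility = 17 + 51 = 68
Num: 88
Denom: 88 + 11 + 45 + 45 + 8 + 68 = 265
RR1 = 88 / 265 = 0.3321

33.2%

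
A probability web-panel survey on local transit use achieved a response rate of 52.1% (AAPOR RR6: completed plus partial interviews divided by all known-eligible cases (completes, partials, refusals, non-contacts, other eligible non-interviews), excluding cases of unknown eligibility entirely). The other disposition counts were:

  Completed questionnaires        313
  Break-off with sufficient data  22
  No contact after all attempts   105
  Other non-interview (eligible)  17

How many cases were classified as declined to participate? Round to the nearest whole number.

Num → 313 + 22 = 335
RR6 = 335 / D = 0.521
D = 335 / 0.521 = 643.0
Remaining denominator categories sum to 457
declined to participate = 643.0 − 457 ≈ 186

186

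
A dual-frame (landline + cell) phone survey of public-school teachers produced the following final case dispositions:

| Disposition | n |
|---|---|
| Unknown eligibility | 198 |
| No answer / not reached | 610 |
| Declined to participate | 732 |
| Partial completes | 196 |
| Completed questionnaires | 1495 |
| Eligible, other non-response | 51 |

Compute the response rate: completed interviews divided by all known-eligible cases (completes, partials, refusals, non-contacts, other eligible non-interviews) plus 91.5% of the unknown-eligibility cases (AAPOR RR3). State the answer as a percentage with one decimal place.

45.8%

Num → 1495
Eligible (known) → 1495 + 196 + 732 + 610 + 51 = 3084
e × U → 0.9150 × 198 = 181.17
Denominator → 3084 + 181.17 = 3265.17
RR3 = 1495 / 3265.17 = 0.4579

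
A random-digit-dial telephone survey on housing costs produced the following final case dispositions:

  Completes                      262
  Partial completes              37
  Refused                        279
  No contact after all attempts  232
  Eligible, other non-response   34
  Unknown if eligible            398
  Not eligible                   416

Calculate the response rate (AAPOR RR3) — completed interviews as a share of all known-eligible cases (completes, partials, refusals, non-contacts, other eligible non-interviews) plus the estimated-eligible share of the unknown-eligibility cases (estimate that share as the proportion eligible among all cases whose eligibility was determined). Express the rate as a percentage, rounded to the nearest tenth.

23.6%

Top → 262
Known eligible → 262 + 37 + 279 + 232 + 34 = 844
e = 844 / (844 + 416) = 844 / 1260 = 0.6698
Eligible share of unknowns → 0.6698 × 398 = 266.58
Base → 844 + 266.58 = 1110.58
RR3 = 262 / 1110.58 = 0.2359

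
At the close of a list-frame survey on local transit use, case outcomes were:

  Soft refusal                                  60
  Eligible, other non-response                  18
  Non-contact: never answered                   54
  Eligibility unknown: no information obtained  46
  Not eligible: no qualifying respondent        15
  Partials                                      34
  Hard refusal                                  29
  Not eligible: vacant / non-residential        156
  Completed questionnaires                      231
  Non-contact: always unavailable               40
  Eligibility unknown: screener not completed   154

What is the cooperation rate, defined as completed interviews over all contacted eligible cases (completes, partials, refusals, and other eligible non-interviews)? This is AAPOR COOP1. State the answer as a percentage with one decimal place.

62.1%

Refusals = 29 + 60 = 89
No contact after all attempts = 54 + 40 = 94
Unknown if eligible = 154 + 46 = 200
Not eligible = 15 + 156 = 171
Top: 231
Base: 231 + 34 + 89 + 18 = 372
COOP1 = 231 / 372 = 0.6210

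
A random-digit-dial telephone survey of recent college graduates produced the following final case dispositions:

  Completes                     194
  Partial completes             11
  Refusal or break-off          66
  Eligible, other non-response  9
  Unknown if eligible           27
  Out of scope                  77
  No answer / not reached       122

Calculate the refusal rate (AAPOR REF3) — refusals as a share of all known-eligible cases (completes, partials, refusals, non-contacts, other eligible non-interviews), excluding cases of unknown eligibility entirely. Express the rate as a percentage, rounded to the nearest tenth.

Top = 66
Denominator = 194 + 11 + 66 + 122 + 9 = 402
REF3 = 66 / 402 = 0.1642

16.4%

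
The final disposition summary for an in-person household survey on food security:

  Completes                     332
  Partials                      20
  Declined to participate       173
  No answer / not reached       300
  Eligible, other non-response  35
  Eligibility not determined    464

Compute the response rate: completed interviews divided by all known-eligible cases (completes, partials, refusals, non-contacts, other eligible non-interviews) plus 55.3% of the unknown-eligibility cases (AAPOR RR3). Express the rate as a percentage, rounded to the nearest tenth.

Numerator = 332
Eligible (known) = 332 + 20 + 173 + 300 + 35 = 860
Estimated eligible among unknowns = 0.5530 × 464 = 256.59
Denominator = 860 + 256.59 = 1116.59
RR3 = 332 / 1116.59 = 0.2973

29.7%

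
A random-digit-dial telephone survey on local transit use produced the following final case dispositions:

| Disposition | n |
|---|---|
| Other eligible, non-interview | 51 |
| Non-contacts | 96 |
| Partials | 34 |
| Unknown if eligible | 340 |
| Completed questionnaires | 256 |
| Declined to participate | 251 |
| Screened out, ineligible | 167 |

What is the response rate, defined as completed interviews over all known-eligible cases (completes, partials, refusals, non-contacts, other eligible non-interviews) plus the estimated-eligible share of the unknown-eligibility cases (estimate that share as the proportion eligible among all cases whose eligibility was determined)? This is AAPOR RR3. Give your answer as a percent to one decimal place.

Numerator = 256
Known eligible = 256 + 34 + 251 + 96 + 51 = 688
e = 688 / (688 + 167) = 688 / 855 = 0.8047
e × U = 0.8047 × 340 = 273.60
Base = 688 + 273.60 = 961.60
RR3 = 256 / 961.60 = 0.2662

26.6%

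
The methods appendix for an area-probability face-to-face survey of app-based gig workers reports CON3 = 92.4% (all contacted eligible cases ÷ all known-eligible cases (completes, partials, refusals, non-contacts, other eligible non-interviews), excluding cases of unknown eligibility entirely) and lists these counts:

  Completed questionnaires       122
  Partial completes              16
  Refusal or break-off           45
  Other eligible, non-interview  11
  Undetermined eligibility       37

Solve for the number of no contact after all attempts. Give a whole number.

Numerator = 122 + 16 + 45 + 11 = 194
CON3 = 194 / D = 0.924
D = 194 / 0.924 = 210.0
Rest of base = 194
no contact after all attempts = 210.0 − 194 ≈ 16

16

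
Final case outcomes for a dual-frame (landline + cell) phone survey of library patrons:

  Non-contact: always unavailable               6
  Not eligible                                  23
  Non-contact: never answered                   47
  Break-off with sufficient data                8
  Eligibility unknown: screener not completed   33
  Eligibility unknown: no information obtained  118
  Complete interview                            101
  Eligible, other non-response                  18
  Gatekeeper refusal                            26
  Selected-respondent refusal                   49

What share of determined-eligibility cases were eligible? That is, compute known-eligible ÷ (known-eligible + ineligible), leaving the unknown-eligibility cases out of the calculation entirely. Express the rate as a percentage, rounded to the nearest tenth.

91.7%

Refused = 26 + 49 = 75
Non-contacts = 47 + 6 = 53
Undetermined eligibility = 33 + 118 = 151
Known eligible: 101 + 8 + 75 + 53 + 18 = 255
e = 255 / (255 + 23) = 255 / 278 = 0.9173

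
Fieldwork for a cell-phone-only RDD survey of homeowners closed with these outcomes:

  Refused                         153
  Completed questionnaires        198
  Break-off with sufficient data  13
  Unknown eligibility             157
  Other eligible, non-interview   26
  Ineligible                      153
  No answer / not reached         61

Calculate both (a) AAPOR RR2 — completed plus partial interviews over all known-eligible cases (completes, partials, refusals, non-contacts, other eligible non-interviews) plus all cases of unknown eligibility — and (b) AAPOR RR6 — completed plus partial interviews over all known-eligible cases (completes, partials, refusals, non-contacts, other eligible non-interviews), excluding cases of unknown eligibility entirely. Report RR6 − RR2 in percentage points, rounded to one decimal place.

Top → 198 + 13 = 211
Denominator → 198 + 13 + 153 + 61 + 26 + 157 = 608
RR2 = 211 / 608 = 0.3470
Denominator → 198 + 13 + 153 + 61 + 26 = 451
RR6 = 211 / 451 = 0.4678
Difference = 46.78 − 34.70 = 12.08 percentage points

12.1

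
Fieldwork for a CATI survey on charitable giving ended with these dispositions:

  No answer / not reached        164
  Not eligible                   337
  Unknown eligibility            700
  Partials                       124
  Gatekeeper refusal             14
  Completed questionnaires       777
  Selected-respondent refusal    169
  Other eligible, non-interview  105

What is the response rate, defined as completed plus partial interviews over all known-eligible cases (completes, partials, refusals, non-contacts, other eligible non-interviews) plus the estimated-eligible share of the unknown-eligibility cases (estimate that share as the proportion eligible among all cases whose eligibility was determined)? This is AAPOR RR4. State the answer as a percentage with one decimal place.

47.1%

Declined to participate = 14 + 169 = 183
Numerator → 777 + 124 = 901
Determined eligible → 777 + 124 + 183 + 164 + 105 = 1353
e = 1353 / (1353 + 337) = 1353 / 1690 = 0.8006
Eligible share of unknowns → 0.8006 × 700 = 560.42
Denom → 1353 + 560.42 = 1913.42
RR4 = 901 / 1913.42 = 0.4709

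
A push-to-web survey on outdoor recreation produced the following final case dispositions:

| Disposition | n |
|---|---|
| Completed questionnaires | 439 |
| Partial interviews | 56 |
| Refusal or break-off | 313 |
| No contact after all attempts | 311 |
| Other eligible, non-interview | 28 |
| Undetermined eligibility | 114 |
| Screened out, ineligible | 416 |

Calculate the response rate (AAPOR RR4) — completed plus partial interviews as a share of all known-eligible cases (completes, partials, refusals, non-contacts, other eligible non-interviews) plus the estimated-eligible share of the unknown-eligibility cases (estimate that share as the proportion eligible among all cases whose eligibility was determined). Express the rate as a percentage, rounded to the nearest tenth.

Top = 439 + 56 = 495
Known eligible = 439 + 56 + 313 + 311 + 28 = 1147
e = 1147 / (1147 + 416) = 1147 / 1563 = 0.7338
e × U = 0.7338 × 114 = 83.65
Denom = 1147 + 83.65 = 1230.65
RR4 = 495 / 1230.65 = 0.4022

40.2%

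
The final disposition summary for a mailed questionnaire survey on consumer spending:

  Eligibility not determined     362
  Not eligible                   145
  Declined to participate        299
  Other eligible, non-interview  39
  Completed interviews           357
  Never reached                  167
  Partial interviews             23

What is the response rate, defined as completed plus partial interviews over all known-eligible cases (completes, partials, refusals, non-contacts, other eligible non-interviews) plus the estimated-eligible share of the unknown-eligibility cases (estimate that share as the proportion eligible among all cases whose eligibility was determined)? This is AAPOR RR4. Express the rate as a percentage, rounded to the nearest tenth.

31.8%

Num = 357 + 23 = 380
Known eligible = 357 + 23 + 299 + 167 + 39 = 885
e = 885 / (885 + 145) = 885 / 1030 = 0.8592
Eligible share of unknowns = 0.8592 × 362 = 311.03
Base = 885 + 311.03 = 1196.03
RR4 = 380 / 1196.03 = 0.3177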